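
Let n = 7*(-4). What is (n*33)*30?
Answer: -27720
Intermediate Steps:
n = -28
(n*33)*30 = -28*33*30 = -924*30 = -27720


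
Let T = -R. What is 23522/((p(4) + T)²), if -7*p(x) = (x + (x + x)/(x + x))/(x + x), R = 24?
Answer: 3882368/95779 ≈ 40.535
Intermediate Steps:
T = -24 (T = -1*24 = -24)
p(x) = -(1 + x)/(14*x) (p(x) = -(x + (x + x)/(x + x))/(7*(x + x)) = -(x + (2*x)/((2*x)))/(7*(2*x)) = -(x + (2*x)*(1/(2*x)))*1/(2*x)/7 = -(x + 1)*1/(2*x)/7 = -(1 + x)*1/(2*x)/7 = -(1 + x)/(14*x))
23522/((p(4) + T)²) = 23522/(((1/14)*(-1 - 1*4)/4 - 24)²) = 23522/(((1/14)*(¼)*(-1 - 4) - 24)²) = 23522/(((1/14)*(¼)*(-5) - 24)²) = 23522/((-5/56 - 24)²) = 23522/((-1349/56)²) = 23522/(1819801/3136) = 23522*(3136/1819801) = 3882368/95779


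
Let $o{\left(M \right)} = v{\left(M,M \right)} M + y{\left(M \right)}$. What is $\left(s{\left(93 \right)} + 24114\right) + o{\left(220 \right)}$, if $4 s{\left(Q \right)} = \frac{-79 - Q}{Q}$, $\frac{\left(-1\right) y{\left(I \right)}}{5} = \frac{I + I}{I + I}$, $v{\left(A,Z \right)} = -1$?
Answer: $\frac{2221634}{93} \approx 23889.0$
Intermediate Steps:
$y{\left(I \right)} = -5$ ($y{\left(I \right)} = - 5 \frac{I + I}{I + I} = - 5 \frac{2 I}{2 I} = - 5 \cdot 2 I \frac{1}{2 I} = \left(-5\right) 1 = -5$)
$s{\left(Q \right)} = \frac{-79 - Q}{4 Q}$ ($s{\left(Q \right)} = \frac{\left(-79 - Q\right) \frac{1}{Q}}{4} = \frac{\frac{1}{Q} \left(-79 - Q\right)}{4} = \frac{-79 - Q}{4 Q}$)
$o{\left(M \right)} = -5 - M$ ($o{\left(M \right)} = - M - 5 = -5 - M$)
$\left(s{\left(93 \right)} + 24114\right) + o{\left(220 \right)} = \left(\frac{-79 - 93}{4 \cdot 93} + 24114\right) - 225 = \left(\frac{1}{4} \cdot \frac{1}{93} \left(-79 - 93\right) + 24114\right) - 225 = \left(\frac{1}{4} \cdot \frac{1}{93} \left(-172\right) + 24114\right) - 225 = \left(- \frac{43}{93} + 24114\right) - 225 = \frac{2242559}{93} - 225 = \frac{2221634}{93}$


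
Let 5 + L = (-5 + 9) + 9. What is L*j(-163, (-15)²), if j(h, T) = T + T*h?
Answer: -291600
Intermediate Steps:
L = 8 (L = -5 + ((-5 + 9) + 9) = -5 + (4 + 9) = -5 + 13 = 8)
L*j(-163, (-15)²) = 8*((-15)²*(1 - 163)) = 8*(225*(-162)) = 8*(-36450) = -291600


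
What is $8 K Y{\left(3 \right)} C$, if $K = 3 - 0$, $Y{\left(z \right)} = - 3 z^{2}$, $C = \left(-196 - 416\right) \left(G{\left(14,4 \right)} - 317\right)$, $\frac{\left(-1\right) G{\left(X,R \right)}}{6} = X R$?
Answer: $-258964128$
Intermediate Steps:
$G{\left(X,R \right)} = - 6 R X$ ($G{\left(X,R \right)} = - 6 X R = - 6 R X$)
$C = 399636$ ($C = \left(-196 - 416\right) \left(\left(-6\right) 4 \cdot 14 - 317\right) = - 612 \left(-336 - 317\right) = \left(-612\right) \left(-653\right) = 399636$)
$K = 3$ ($K = 3 + 0 = 3$)
$8 K Y{\left(3 \right)} C = 8 \cdot 3 \left(- 3 \cdot 3^{2}\right) 399636 = 24 \left(\left(-3\right) 9\right) 399636 = 24 \left(-27\right) 399636 = \left(-648\right) 399636 = -258964128$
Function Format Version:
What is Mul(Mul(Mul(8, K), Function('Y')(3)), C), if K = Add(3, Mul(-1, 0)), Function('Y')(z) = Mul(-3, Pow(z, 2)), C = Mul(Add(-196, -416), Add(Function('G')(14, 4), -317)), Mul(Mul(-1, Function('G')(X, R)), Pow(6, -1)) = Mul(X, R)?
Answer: -258964128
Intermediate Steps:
Function('G')(X, R) = Mul(-6, R, X) (Function('G')(X, R) = Mul(-6, Mul(X, R)) = Mul(-6, Mul(R, X)) = Mul(-6, R, X))
C = 399636 (C = Mul(Add(-196, -416), Add(Mul(-6, 4, 14), -317)) = Mul(-612, Add(-336, -317)) = Mul(-612, -653) = 399636)
K = 3 (K = Add(3, 0) = 3)
Mul(Mul(Mul(8, K), Function('Y')(3)), C) = Mul(Mul(Mul(8, 3), Mul(-3, Pow(3, 2))), 399636) = Mul(Mul(24, Mul(-3, 9)), 399636) = Mul(Mul(24, -27), 399636) = Mul(-648, 399636) = -258964128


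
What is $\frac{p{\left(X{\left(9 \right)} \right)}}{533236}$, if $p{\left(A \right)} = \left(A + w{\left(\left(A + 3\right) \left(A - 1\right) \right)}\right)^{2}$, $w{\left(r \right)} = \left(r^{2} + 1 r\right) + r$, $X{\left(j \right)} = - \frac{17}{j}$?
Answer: $\frac{171269569}{22954061319156} \approx 7.4614 \cdot 10^{-6}$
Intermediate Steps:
$w{\left(r \right)} = r^{2} + 2 r$ ($w{\left(r \right)} = \left(r^{2} + r\right) + r = \left(r + r^{2}\right) + r = r^{2} + 2 r$)
$p{\left(A \right)} = \left(A + \left(-1 + A\right) \left(2 + \left(-1 + A\right) \left(3 + A\right)\right) \left(3 + A\right)\right)^{2}$ ($p{\left(A \right)} = \left(A + \left(A + 3\right) \left(A - 1\right) \left(2 + \left(A + 3\right) \left(A - 1\right)\right)\right)^{2} = \left(A + \left(3 + A\right) \left(-1 + A\right) \left(2 + \left(3 + A\right) \left(-1 + A\right)\right)\right)^{2} = \left(A + \left(-1 + A\right) \left(3 + A\right) \left(2 + \left(-1 + A\right) \left(3 + A\right)\right)\right)^{2} = \left(A + \left(-1 + A\right) \left(2 + \left(-1 + A\right) \left(3 + A\right)\right) \left(3 + A\right)\right)^{2}$)
$\frac{p{\left(X{\left(9 \right)} \right)}}{533236} = \frac{\left(3 + \left(- \frac{17}{9}\right)^{4} - 7 \left(- \frac{17}{9}\right) + 4 \left(- \frac{17}{9}\right)^{3}\right)^{2}}{533236} = \left(3 + \left(\left(-17\right) \frac{1}{9}\right)^{4} - 7 \left(\left(-17\right) \frac{1}{9}\right) + 4 \left(\left(-17\right) \frac{1}{9}\right)^{3}\right)^{2} \cdot \frac{1}{533236} = \left(3 + \left(- \frac{17}{9}\right)^{4} - - \frac{119}{9} + 4 \left(- \frac{17}{9}\right)^{3}\right)^{2} \cdot \frac{1}{533236} = \left(3 + \frac{83521}{6561} + \frac{119}{9} + 4 \left(- \frac{4913}{729}\right)\right)^{2} \cdot \frac{1}{533236} = \left(3 + \frac{83521}{6561} + \frac{119}{9} - \frac{19652}{729}\right)^{2} \cdot \frac{1}{533236} = \left(\frac{13087}{6561}\right)^{2} \cdot \frac{1}{533236} = \frac{171269569}{43046721} \cdot \frac{1}{533236} = \frac{171269569}{22954061319156}$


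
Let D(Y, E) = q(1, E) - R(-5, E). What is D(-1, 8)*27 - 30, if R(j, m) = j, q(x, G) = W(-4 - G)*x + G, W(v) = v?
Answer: -3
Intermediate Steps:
q(x, G) = G + x*(-4 - G) (q(x, G) = (-4 - G)*x + G = x*(-4 - G) + G = G + x*(-4 - G))
D(Y, E) = 1 (D(Y, E) = (E - 1*1*(4 + E)) - 1*(-5) = (E + (-4 - E)) + 5 = -4 + 5 = 1)
D(-1, 8)*27 - 30 = 1*27 - 30 = 27 - 30 = -3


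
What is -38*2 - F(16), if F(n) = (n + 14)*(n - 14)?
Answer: -136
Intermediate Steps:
F(n) = (-14 + n)*(14 + n) (F(n) = (14 + n)*(-14 + n) = (-14 + n)*(14 + n))
-38*2 - F(16) = -38*2 - (-196 + 16**2) = -76 - (-196 + 256) = -76 - 1*60 = -76 - 60 = -136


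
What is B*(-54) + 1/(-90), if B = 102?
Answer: -495721/90 ≈ -5508.0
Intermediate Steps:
B*(-54) + 1/(-90) = 102*(-54) + 1/(-90) = -5508 - 1/90 = -495721/90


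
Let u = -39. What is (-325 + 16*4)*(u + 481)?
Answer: -115362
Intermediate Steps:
(-325 + 16*4)*(u + 481) = (-325 + 16*4)*(-39 + 481) = (-325 + 64)*442 = -261*442 = -115362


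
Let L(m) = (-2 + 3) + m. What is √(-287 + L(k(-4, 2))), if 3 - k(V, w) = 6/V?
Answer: I*√1126/2 ≈ 16.778*I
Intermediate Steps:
k(V, w) = 3 - 6/V
L(m) = 1 + m
√(-287 + L(k(-4, 2))) = √(-287 + (1 + (3 - 6/(-4)))) = √(-287 + (1 + (3 - 6*(-¼)))) = √(-287 + (1 + (3 + 3/2))) = √(-287 + (1 + 9/2)) = √(-287 + 11/2) = √(-563/2) = I*√1126/2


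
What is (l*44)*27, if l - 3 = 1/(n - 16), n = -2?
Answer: 3498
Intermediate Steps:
l = 53/18 (l = 3 + 1/(-2 - 16) = 3 + 1/(-18) = 3 - 1/18 = 53/18 ≈ 2.9444)
(l*44)*27 = ((53/18)*44)*27 = (1166/9)*27 = 3498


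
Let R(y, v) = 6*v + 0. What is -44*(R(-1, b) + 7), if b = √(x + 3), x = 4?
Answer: -308 - 264*√7 ≈ -1006.5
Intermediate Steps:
b = √7 (b = √(4 + 3) = √7 ≈ 2.6458)
R(y, v) = 6*v
-44*(R(-1, b) + 7) = -44*(6*√7 + 7) = -44*(7 + 6*√7) = -308 - 264*√7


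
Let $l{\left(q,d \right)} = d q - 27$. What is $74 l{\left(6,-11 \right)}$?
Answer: $-6882$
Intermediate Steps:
$l{\left(q,d \right)} = -27 + d q$
$74 l{\left(6,-11 \right)} = 74 \left(-27 - 66\right) = 74 \left(-93\right) = -6882$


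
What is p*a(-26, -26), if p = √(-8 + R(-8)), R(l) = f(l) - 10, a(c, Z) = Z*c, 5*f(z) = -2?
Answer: 1352*I*√115/5 ≈ 2899.7*I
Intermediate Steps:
f(z) = -⅖ (f(z) = (⅕)*(-2) = -⅖)
R(l) = -52/5 (R(l) = -⅖ - 10 = -52/5)
p = 2*I*√115/5 (p = √(-8 - 52/5) = √(-92/5) = 2*I*√115/5 ≈ 4.2895*I)
p*a(-26, -26) = (2*I*√115/5)*(-26*(-26)) = (2*I*√115/5)*676 = 1352*I*√115/5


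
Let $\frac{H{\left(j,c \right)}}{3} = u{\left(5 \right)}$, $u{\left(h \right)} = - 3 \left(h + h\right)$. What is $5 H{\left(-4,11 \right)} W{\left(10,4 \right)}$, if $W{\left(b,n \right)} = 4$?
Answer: $-1800$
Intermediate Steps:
$u{\left(h \right)} = - 6 h$ ($u{\left(h \right)} = - 3 \cdot 2 h = - 6 h$)
$H{\left(j,c \right)} = -90$ ($H{\left(j,c \right)} = 3 \left(\left(-6\right) 5\right) = 3 \left(-30\right) = -90$)
$5 H{\left(-4,11 \right)} W{\left(10,4 \right)} = 5 \left(-90\right) 4 = \left(-450\right) 4 = -1800$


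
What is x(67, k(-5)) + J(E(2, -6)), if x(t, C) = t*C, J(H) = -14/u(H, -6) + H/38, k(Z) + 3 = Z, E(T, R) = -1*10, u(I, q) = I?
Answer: -50812/95 ≈ -534.86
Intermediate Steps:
E(T, R) = -10
k(Z) = -3 + Z
J(H) = -14/H + H/38
x(t, C) = C*t
x(67, k(-5)) + J(E(2, -6)) = (-3 - 5)*67 + (-14/(-10) + (1/38)*(-10)) = -8*67 + (-14*(-⅒) - 5/19) = -536 + (7/5 - 5/19) = -536 + 108/95 = -50812/95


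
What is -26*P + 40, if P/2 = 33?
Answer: -1676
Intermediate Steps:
P = 66 (P = 2*33 = 66)
-26*P + 40 = -26*66 + 40 = -1716 + 40 = -1676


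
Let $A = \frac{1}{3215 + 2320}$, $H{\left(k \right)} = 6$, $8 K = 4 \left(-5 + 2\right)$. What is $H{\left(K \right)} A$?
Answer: $\frac{2}{1845} \approx 0.001084$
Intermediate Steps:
$K = - \frac{3}{2}$ ($K = \frac{4 \left(-5 + 2\right)}{8} = \frac{4 \left(-3\right)}{8} = \frac{1}{8} \left(-12\right) = - \frac{3}{2} \approx -1.5$)
$A = \frac{1}{5535} \approx 0.00018067$
$H{\left(K \right)} A = 6 \cdot \frac{1}{5535} = \frac{2}{1845}$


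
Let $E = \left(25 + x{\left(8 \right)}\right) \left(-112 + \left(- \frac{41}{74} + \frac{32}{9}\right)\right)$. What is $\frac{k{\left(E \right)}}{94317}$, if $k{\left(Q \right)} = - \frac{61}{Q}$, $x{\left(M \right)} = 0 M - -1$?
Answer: $\frac{6771}{29669267251} \approx 2.2822 \cdot 10^{-7}$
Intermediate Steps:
$x{\left(M \right)} = 1$ ($x{\left(M \right)} = 0 + 1 = 1$)
$E = - \frac{943709}{333}$ ($E = \left(25 + 1\right) \left(-112 + \left(- \frac{41}{74} + \frac{32}{9}\right)\right) = 26 \left(-112 + \left(\left(-41\right) \frac{1}{74} + 32 \cdot \frac{1}{9}\right)\right) = 26 \left(-112 + \left(- \frac{41}{74} + \frac{32}{9}\right)\right) = 26 \left(-112 + \frac{1999}{666}\right) = 26 \left(- \frac{72593}{666}\right) = - \frac{943709}{333} \approx -2834.0$)
$\frac{k{\left(E \right)}}{94317} = \frac{\left(-61\right) \frac{1}{- \frac{943709}{333}}}{94317} = \left(-61\right) \left(- \frac{333}{943709}\right) \frac{1}{94317} = \frac{20313}{943709} \cdot \frac{1}{94317} = \frac{6771}{29669267251}$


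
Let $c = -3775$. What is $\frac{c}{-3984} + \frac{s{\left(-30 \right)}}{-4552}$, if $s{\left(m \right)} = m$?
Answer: $\frac{2162915}{2266896} \approx 0.95413$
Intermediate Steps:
$\frac{c}{-3984} + \frac{s{\left(-30 \right)}}{-4552} = - \frac{3775}{-3984} - \frac{30}{-4552} = \left(-3775\right) \left(- \frac{1}{3984}\right) - - \frac{15}{2276} = \frac{3775}{3984} + \frac{15}{2276} = \frac{2162915}{2266896}$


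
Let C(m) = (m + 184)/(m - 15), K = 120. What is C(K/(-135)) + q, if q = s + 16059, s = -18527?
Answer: -354572/143 ≈ -2479.5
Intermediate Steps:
C(m) = (184 + m)/(-15 + m)
q = -2468 (q = -18527 + 16059 = -2468)
C(K/(-135)) + q = (184 + 120/(-135))/(-15 + 120/(-135)) - 2468 = (184 + 120*(-1/135))/(-15 + 120*(-1/135)) - 2468 = (184 - 8/9)/(-15 - 8/9) - 2468 = (1648/9)/(-143/9) - 2468 = -9/143*1648/9 - 2468 = -1648/143 - 2468 = -354572/143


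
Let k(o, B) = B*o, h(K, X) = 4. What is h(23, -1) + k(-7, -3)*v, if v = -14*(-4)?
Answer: 1180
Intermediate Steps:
v = 56
h(23, -1) + k(-7, -3)*v = 4 - 3*(-7)*56 = 4 + 21*56 = 4 + 1176 = 1180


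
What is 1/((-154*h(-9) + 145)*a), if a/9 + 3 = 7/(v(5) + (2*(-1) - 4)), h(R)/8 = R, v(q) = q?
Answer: -1/1010970 ≈ -9.8915e-7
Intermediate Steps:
h(R) = 8*R
a = -90 (a = -27 + 9*(7/(5 + (2*(-1) - 4))) = -27 + 9*(7/(5 + (-2 - 4))) = -27 + 9*(7/(5 - 6)) = -27 + 9*(7/(-1)) = -27 + 9*(7*(-1)) = -27 + 9*(-7) = -27 - 63 = -90)
1/((-154*h(-9) + 145)*a) = 1/((-1232*(-9) + 145)*(-90)) = 1/((-154*(-72) + 145)*(-90)) = 1/((11088 + 145)*(-90)) = 1/(11233*(-90)) = 1/(-1010970) = -1/1010970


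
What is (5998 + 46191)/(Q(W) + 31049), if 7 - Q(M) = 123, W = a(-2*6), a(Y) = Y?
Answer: 52189/30933 ≈ 1.6872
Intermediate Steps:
W = -12 (W = -2*6 = -12)
Q(M) = -116 (Q(M) = 7 - 1*123 = 7 - 123 = -116)
(5998 + 46191)/(Q(W) + 31049) = (5998 + 46191)/(-116 + 31049) = 52189/30933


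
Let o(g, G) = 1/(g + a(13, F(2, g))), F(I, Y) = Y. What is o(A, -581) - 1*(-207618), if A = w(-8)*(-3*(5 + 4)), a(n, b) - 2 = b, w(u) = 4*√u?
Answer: 38746916869/186626 + 108*I*√2/93313 ≈ 2.0762e+5 + 0.0016368*I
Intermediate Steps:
a(n, b) = 2 + b
A = -216*I*√2 (A = (4*√(-8))*(-3*(5 + 4)) = (4*(2*I*√2))*(-3*9) = (8*I*√2)*(-27) = -216*I*√2 ≈ -305.47*I)
o(g, G) = 1/(2 + 2*g) (o(g, G) = 1/(g + (2 + g)) = 1/(2 + 2*g))
o(A, -581) - 1*(-207618) = 1/(2*(1 - 216*I*√2)) - 1*(-207618) = 1/(2*(1 - 216*I*√2)) + 207618 = 207618 + 1/(2*(1 - 216*I*√2))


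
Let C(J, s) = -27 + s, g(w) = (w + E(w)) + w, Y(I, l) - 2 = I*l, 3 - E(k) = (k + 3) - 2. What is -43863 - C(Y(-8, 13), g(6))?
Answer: -43844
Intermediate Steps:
E(k) = 2 - k (E(k) = 3 - ((k + 3) - 2) = 3 - ((3 + k) - 2) = 3 - (1 + k) = 3 + (-1 - k) = 2 - k)
Y(I, l) = 2 + I*l
g(w) = 2 + w (g(w) = (w + (2 - w)) + w = 2 + w)
-43863 - C(Y(-8, 13), g(6)) = -43863 - (-27 + (2 + 6)) = -43863 - (-27 + 8) = -43863 - 1*(-19) = -43863 + 19 = -43844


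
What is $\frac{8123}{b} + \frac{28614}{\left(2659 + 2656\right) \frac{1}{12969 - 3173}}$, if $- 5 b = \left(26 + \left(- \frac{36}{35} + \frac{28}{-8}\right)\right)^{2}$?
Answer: $\frac{632148664668196}{12006632835} \approx 52650.0$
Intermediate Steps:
$b = - \frac{2259009}{24500}$ ($b = - \frac{\left(26 + \left(- \frac{36}{35} + \frac{28}{-8}\right)\right)^{2}}{5} = - \frac{\left(26 + \left(\left(-36\right) \frac{1}{35} + 28 \left(- \frac{1}{8}\right)\right)\right)^{2}}{5} = - \frac{\left(26 - \frac{317}{70}\right)^{2}}{5} = - \frac{\left(\frac{1503}{70}\right)^{2}}{5} = \left(- \frac{1}{5}\right) \frac{2259009}{4900} = - \frac{2259009}{24500} \approx -92.204$)
$\frac{8123}{b} + \frac{28614}{\left(2659 + 2656\right) \frac{1}{12969 - 3173}} = \frac{8123}{- \frac{2259009}{24500}} + \frac{28614}{\left(2659 + 2656\right) \frac{1}{12969 - 3173}} = 8123 \left(- \frac{24500}{2259009}\right) + \frac{28614}{5315 \cdot \frac{1}{9796}} = - \frac{199013500}{2259009} + \frac{28614}{5315 \cdot \frac{1}{9796}} = - \frac{199013500}{2259009} + \frac{28614}{\frac{5315}{9796}} = - \frac{199013500}{2259009} + 28614 \cdot \frac{9796}{5315} = - \frac{199013500}{2259009} + \frac{280302744}{5315} = \frac{632148664668196}{12006632835}$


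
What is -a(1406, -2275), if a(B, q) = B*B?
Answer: -1976836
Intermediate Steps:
a(B, q) = B**2
-a(1406, -2275) = -1*1406**2 = -1*1976836 = -1976836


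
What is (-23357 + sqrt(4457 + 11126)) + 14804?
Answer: -8553 + sqrt(15583) ≈ -8428.2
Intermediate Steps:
(-23357 + sqrt(4457 + 11126)) + 14804 = (-23357 + sqrt(15583)) + 14804 = -8553 + sqrt(15583)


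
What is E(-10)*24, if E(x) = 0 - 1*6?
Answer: -144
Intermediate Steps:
E(x) = -6 (E(x) = 0 - 6 = -6)
E(-10)*24 = -6*24 = -144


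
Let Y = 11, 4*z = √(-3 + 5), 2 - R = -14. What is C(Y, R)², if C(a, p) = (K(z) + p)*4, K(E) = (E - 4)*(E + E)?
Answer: 4353 - 1040*√2 ≈ 2882.2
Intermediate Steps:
R = 16 (R = 2 - 1*(-14) = 2 + 14 = 16)
z = √2/4 (z = √(-3 + 5)/4 = √2/4 ≈ 0.35355)
K(E) = 2*E*(-4 + E) (K(E) = (-4 + E)*(2*E) = 2*E*(-4 + E))
C(a, p) = 4*p + 2*√2*(-4 + √2/4) (C(a, p) = (2*(√2/4)*(-4 + √2/4) + p)*4 = (√2*(-4 + √2/4)/2 + p)*4 = (p + √2*(-4 + √2/4)/2)*4 = 4*p + 2*√2*(-4 + √2/4))
C(Y, R)² = (1 - 8*√2 + 4*16)² = (1 - 8*√2 + 64)² = (65 - 8*√2)²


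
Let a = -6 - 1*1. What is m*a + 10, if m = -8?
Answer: 66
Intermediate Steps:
a = -7 (a = -6 - 1 = -7)
m*a + 10 = -8*(-7) + 10 = 56 + 10 = 66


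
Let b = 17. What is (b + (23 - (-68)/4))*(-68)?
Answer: -3876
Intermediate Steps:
(b + (23 - (-68)/4))*(-68) = (17 + (23 - (-68)/4))*(-68) = (17 + (23 - 1*(-17)))*(-68) = (17 + (23 + 17))*(-68) = (17 + 40)*(-68) = 57*(-68) = -3876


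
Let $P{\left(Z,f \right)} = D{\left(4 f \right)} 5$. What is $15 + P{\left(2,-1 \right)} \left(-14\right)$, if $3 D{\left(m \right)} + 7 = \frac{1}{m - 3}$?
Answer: $\frac{545}{3} \approx 181.67$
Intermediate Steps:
$D{\left(m \right)} = - \frac{7}{3} + \frac{1}{3 \left(-3 + m\right)}$ ($D{\left(m \right)} = - \frac{7}{3} + \frac{1}{3 \left(m - 3\right)} = - \frac{7}{3} + \frac{1}{3 \left(-3 + m\right)}$)
$P{\left(Z,f \right)} = \frac{5 \left(22 - 28 f\right)}{3 \left(-3 + 4 f\right)}$ ($P{\left(Z,f \right)} = \frac{22 - 7 \cdot 4 f}{3 \left(-3 + 4 f\right)} 5 = \frac{22 - 28 f}{3 \left(-3 + 4 f\right)} 5 = \frac{5 \left(22 - 28 f\right)}{3 \left(-3 + 4 f\right)}$)
$15 + P{\left(2,-1 \right)} \left(-14\right) = 15 + \frac{10 \left(11 - -14\right)}{3 \left(-3 + 4 \left(-1\right)\right)} \left(-14\right) = 15 + \frac{10 \left(11 + 14\right)}{3 \left(-3 - 4\right)} \left(-14\right) = 15 + \frac{10}{3} \frac{1}{-7} \cdot 25 \left(-14\right) = 15 + \frac{10}{3} \left(- \frac{1}{7}\right) 25 \left(-14\right) = 15 - - \frac{500}{3} = 15 + \frac{500}{3} = \frac{545}{3}$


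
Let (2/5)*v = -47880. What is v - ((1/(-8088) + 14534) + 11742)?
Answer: -1180653887/8088 ≈ -1.4598e+5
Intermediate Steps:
v = -119700 (v = (5/2)*(-47880) = -119700)
v - ((1/(-8088) + 14534) + 11742) = -119700 - ((1/(-8088) + 14534) + 11742) = -119700 - ((-1/8088 + 14534) + 11742) = -119700 - (117550991/8088 + 11742) = -119700 - 1*212520287/8088 = -119700 - 212520287/8088 = -1180653887/8088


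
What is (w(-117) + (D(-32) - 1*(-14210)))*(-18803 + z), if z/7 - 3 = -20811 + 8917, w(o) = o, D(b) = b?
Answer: -1434784440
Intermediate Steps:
z = -83237 (z = 21 + 7*(-20811 + 8917) = 21 + 7*(-11894) = 21 - 83258 = -83237)
(w(-117) + (D(-32) - 1*(-14210)))*(-18803 + z) = (-117 + (-32 - 1*(-14210)))*(-18803 - 83237) = (-117 + (-32 + 14210))*(-102040) = (-117 + 14178)*(-102040) = 14061*(-102040) = -1434784440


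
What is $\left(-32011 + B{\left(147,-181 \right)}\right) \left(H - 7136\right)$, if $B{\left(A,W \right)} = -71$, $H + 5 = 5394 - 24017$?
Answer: $826560648$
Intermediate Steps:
$H = -18628$ ($H = -5 + \left(5394 - 24017\right) = -5 - 18623 = -18628$)
$\left(-32011 + B{\left(147,-181 \right)}\right) \left(H - 7136\right) = \left(-32011 - 71\right) \left(-18628 - 7136\right) = \left(-32082\right) \left(-25764\right) = 826560648$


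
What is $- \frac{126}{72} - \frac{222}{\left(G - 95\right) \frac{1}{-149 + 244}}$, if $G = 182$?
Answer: $- \frac{28323}{116} \approx -244.16$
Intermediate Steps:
$- \frac{126}{72} - \frac{222}{\left(G - 95\right) \frac{1}{-149 + 244}} = - \frac{126}{72} - \frac{222}{\left(182 - 95\right) \frac{1}{-149 + 244}} = \left(-126\right) \frac{1}{72} - \frac{222}{87 \cdot \frac{1}{95}} = - \frac{7}{4} - \frac{222}{87 \cdot \frac{1}{95}} = - \frac{7}{4} - \frac{222}{\frac{87}{95}} = - \frac{7}{4} - \frac{7030}{29} = - \frac{28323}{116}$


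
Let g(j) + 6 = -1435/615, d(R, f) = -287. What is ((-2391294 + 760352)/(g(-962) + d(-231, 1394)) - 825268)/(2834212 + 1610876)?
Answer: -363147311/1969173984 ≈ -0.18442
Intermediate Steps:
g(j) = -25/3 (g(j) = -6 - 1435/615 = -6 - 1435*1/615 = -6 - 7/3 = -25/3)
((-2391294 + 760352)/(g(-962) + d(-231, 1394)) - 825268)/(2834212 + 1610876) = ((-2391294 + 760352)/(-25/3 - 287) - 825268)/(2834212 + 1610876) = (-1630942/(-886/3) - 825268)/4445088 = (-1630942*(-3/886) - 825268)*(1/4445088) = (2446413/443 - 825268)*(1/4445088) = -363147311/443*1/4445088 = -363147311/1969173984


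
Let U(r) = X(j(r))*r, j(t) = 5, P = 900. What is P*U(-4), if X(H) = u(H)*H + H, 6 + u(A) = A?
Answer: 0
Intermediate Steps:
u(A) = -6 + A
X(H) = H + H*(-6 + H) (X(H) = (-6 + H)*H + H = H*(-6 + H) + H = H + H*(-6 + H))
U(r) = 0 (U(r) = (5*(-5 + 5))*r = (5*0)*r = 0*r = 0)
P*U(-4) = 900*0 = 0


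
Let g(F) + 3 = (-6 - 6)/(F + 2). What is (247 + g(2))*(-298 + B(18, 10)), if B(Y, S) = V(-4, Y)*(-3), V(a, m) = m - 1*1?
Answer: -84109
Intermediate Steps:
g(F) = -3 - 12/(2 + F) (g(F) = -3 + (-6 - 6)/(F + 2) = -3 - 12/(2 + F))
V(a, m) = -1 + m (V(a, m) = m - 1 = -1 + m)
B(Y, S) = 3 - 3*Y (B(Y, S) = (-1 + Y)*(-3) = 3 - 3*Y)
(247 + g(2))*(-298 + B(18, 10)) = (247 + 3*(-6 - 1*2)/(2 + 2))*(-298 + (3 - 3*18)) = (247 + 3*(-6 - 2)/4)*(-298 + (3 - 54)) = (247 + 3*(¼)*(-8))*(-298 - 51) = (247 - 6)*(-349) = 241*(-349) = -84109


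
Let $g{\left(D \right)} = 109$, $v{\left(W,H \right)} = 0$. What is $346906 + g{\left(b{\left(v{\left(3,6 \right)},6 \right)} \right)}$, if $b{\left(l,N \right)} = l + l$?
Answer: $347015$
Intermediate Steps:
$b{\left(l,N \right)} = 2 l$
$346906 + g{\left(b{\left(v{\left(3,6 \right)},6 \right)} \right)} = 346906 + 109 = 347015$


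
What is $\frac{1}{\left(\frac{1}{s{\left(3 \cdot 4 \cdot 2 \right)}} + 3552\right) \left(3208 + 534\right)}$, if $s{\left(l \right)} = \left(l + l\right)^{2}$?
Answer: $\frac{1152}{15311906639} \approx 7.5236 \cdot 10^{-8}$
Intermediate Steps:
$s{\left(l \right)} = 4 l^{2}$ ($s{\left(l \right)} = \left(2 l\right)^{2} = 4 l^{2}$)
$\frac{1}{\left(\frac{1}{s{\left(3 \cdot 4 \cdot 2 \right)}} + 3552\right) \left(3208 + 534\right)} = \frac{1}{\left(\frac{1}{4 \left(3 \cdot 4 \cdot 2\right)^{2}} + 3552\right) \left(3208 + 534\right)} = \frac{1}{\left(\frac{1}{4 \left(12 \cdot 2\right)^{2}} + 3552\right) 3742} = \frac{1}{\left(\frac{1}{4 \cdot 24^{2}} + 3552\right) 3742} = \frac{1}{\left(\frac{1}{4 \cdot 576} + 3552\right) 3742} = \frac{1}{\left(\frac{1}{2304} + 3552\right) 3742} = \frac{1}{\frac{8183809}{2304} \cdot 3742} = \frac{1}{\frac{15311906639}{1152}} = \frac{1152}{15311906639}$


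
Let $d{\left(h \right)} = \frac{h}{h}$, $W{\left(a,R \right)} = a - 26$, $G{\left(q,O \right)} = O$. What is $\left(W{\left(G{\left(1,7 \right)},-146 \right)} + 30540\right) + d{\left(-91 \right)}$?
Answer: $30522$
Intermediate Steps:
$W{\left(a,R \right)} = -26 + a$
$d{\left(h \right)} = 1$
$\left(W{\left(G{\left(1,7 \right)},-146 \right)} + 30540\right) + d{\left(-91 \right)} = \left(\left(-26 + 7\right) + 30540\right) + 1 = \left(-19 + 30540\right) + 1 = 30521 + 1 = 30522$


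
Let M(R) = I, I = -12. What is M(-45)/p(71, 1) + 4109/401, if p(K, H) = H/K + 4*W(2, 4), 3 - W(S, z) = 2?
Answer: 276471/38095 ≈ 7.2574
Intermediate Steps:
W(S, z) = 1 (W(S, z) = 3 - 1*2 = 3 - 2 = 1)
p(K, H) = 4 + H/K (p(K, H) = H/K + 4*1 = H/K + 4 = 4 + H/K)
M(R) = -12
M(-45)/p(71, 1) + 4109/401 = -12/(4 + 1/71) + 4109/401 = -12/285/71 + 4109/401 = -12*71/285 + 4109/401 = -284/95 + 4109/401 = 276471/38095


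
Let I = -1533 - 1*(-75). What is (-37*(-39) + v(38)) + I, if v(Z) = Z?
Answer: 23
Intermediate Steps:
I = -1458 (I = -1533 + 75 = -1458)
(-37*(-39) + v(38)) + I = (-37*(-39) + 38) - 1458 = (1443 + 38) - 1458 = 1481 - 1458 = 23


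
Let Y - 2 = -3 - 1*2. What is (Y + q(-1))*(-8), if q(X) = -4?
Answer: 56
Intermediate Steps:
Y = -3 (Y = 2 + (-3 - 1*2) = 2 + (-3 - 2) = 2 - 5 = -3)
(Y + q(-1))*(-8) = (-3 - 4)*(-8) = -7*(-8) = 56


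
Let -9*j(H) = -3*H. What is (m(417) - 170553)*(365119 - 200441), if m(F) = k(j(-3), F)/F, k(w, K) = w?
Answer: -11711998496156/417 ≈ -2.8086e+10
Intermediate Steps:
j(H) = H/3 (j(H) = -(-1)*H/3 = H/3)
m(F) = -1/F (m(F) = ((⅓)*(-3))/F = -1/F)
(m(417) - 170553)*(365119 - 200441) = (-1/417 - 170553)*(365119 - 200441) = (-1*1/417 - 170553)*164678 = (-1/417 - 170553)*164678 = -71120602/417*164678 = -11711998496156/417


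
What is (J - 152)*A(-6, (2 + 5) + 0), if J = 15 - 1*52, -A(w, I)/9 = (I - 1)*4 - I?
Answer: 28917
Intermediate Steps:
A(w, I) = 36 - 27*I (A(w, I) = -9*((I - 1)*4 - I) = -9*((-1 + I)*4 - I) = -9*((-4 + 4*I) - I) = -9*(-4 + 3*I) = 36 - 27*I)
J = -37 (J = 15 - 52 = -37)
(J - 152)*A(-6, (2 + 5) + 0) = (-37 - 152)*(36 - 27*((2 + 5) + 0)) = -189*(36 - 27*(7 + 0)) = -189*(36 - 27*7) = -189*(36 - 189) = -189*(-153) = 28917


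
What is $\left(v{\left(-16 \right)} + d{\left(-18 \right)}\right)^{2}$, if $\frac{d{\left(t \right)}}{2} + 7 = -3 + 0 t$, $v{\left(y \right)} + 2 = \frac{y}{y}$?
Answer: $441$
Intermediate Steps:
$v{\left(y \right)} = -1$ ($v{\left(y \right)} = -2 + \frac{y}{y} = -2 + 1 = -1$)
$d{\left(t \right)} = -20$ ($d{\left(t \right)} = -14 + 2 \left(-3 + 0 t\right) = -14 + 2 \left(-3 + 0\right) = -14 + 2 \left(-3\right) = -14 - 6 = -20$)
$\left(v{\left(-16 \right)} + d{\left(-18 \right)}\right)^{2} = \left(-1 - 20\right)^{2} = \left(-21\right)^{2} = 441$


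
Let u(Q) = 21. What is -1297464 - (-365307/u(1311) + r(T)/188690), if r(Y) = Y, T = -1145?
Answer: -338150554899/264166 ≈ -1.2801e+6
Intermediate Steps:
-1297464 - (-365307/u(1311) + r(T)/188690) = -1297464 - (-365307/21 - 1145/188690) = -1297464 - (-365307*1/21 - 1145*1/188690) = -1297464 - (-121769/7 - 229/37738) = -1297464 - 1*(-4595320125/264166) = -1297464 + 4595320125/264166 = -338150554899/264166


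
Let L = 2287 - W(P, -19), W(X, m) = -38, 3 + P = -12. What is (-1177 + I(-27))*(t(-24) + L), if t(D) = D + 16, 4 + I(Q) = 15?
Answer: -2701622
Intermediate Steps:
I(Q) = 11 (I(Q) = -4 + 15 = 11)
P = -15 (P = -3 - 12 = -15)
L = 2325 (L = 2287 - 1*(-38) = 2287 + 38 = 2325)
t(D) = 16 + D
(-1177 + I(-27))*(t(-24) + L) = (-1177 + 11)*((16 - 24) + 2325) = -1166*(-8 + 2325) = -1166*2317 = -2701622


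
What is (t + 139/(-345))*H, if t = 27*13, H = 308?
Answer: 37254448/345 ≈ 1.0798e+5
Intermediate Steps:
t = 351
(t + 139/(-345))*H = (351 + 139/(-345))*308 = (351 + 139*(-1/345))*308 = (351 - 139/345)*308 = (120956/345)*308 = 37254448/345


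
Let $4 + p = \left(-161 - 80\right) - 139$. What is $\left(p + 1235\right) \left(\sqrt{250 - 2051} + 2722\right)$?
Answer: $2316422 + 851 i \sqrt{1801} \approx 2.3164 \cdot 10^{6} + 36115.0 i$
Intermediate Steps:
$p = -384$ ($p = -4 - 380 = -384$)
$\left(p + 1235\right) \left(\sqrt{250 - 2051} + 2722\right) = \left(-384 + 1235\right) \left(\sqrt{250 - 2051} + 2722\right) = 851 \left(\sqrt{-1801} + 2722\right) = 851 \left(i \sqrt{1801} + 2722\right) = 851 \left(2722 + i \sqrt{1801}\right) = 2316422 + 851 i \sqrt{1801}$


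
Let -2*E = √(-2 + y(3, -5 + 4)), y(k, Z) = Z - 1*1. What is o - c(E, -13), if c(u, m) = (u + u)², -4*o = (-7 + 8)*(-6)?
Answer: 11/2 ≈ 5.5000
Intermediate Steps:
y(k, Z) = -1 + Z (y(k, Z) = Z - 1 = -1 + Z)
E = -I (E = -√(-2 + (-1 + (-5 + 4)))/2 = -√(-2 + (-1 - 1))/2 = -√(-2 - 2)/2 = -I ≈ -1.0*I)
o = 3/2 (o = -(-7 + 8)*(-6)/4 = -(-6)/4 = -¼*(-6) = 3/2 ≈ 1.5000)
c(u, m) = 4*u² (c(u, m) = (2*u)² = 4*u²)
o - c(E, -13) = 3/2 - 4*(-I)² = 3/2 - 4*(-1) = 3/2 - 1*(-4) = 3/2 + 4 = 11/2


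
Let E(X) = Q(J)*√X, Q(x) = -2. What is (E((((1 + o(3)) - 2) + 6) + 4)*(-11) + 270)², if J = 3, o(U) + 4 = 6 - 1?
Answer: 77740 + 11880*√10 ≈ 1.1531e+5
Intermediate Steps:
o(U) = 1 (o(U) = -4 + (6 - 1) = -4 + 5 = 1)
E(X) = -2*√X
(E((((1 + o(3)) - 2) + 6) + 4)*(-11) + 270)² = (-2*√((((1 + 1) - 2) + 6) + 4)*(-11) + 270)² = (-2*√(((2 - 2) + 6) + 4)*(-11) + 270)² = (-2*√((0 + 6) + 4)*(-11) + 270)² = (-2*√(6 + 4)*(-11) + 270)² = (-2*√10*(-11) + 270)² = (22*√10 + 270)² = (270 + 22*√10)²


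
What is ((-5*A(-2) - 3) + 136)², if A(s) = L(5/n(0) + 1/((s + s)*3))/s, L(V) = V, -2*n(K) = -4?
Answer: 11135569/576 ≈ 19333.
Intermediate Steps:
n(K) = 2 (n(K) = -½*(-4) = 2)
A(s) = (5/2 + 1/(6*s))/s (A(s) = (5/2 + 1/((s + s)*3))/s = (5*(½) + (⅓)/(2*s))/s = (5/2 + (1/(2*s))*(⅓))/s = (5/2 + 1/(6*s))/s)
((-5*A(-2) - 3) + 136)² = ((-5*(1 + 15*(-2))/(6*(-2)²) - 3) + 136)² = ((-5*(1 - 30)/(6*4) - 3) + 136)² = ((-5*(-29)/(6*4) - 3) + 136)² = ((-5*(-29/24) - 3) + 136)² = ((145/24 - 3) + 136)² = (73/24 + 136)² = (3337/24)² = 11135569/576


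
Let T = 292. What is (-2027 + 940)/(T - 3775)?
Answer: 1087/3483 ≈ 0.31209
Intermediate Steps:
(-2027 + 940)/(T - 3775) = (-2027 + 940)/(292 - 3775) = -1087/(-3483) = -1087*(-1/3483) = 1087/3483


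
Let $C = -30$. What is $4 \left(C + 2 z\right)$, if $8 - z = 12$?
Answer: $-152$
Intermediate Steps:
$z = -4$ ($z = 8 - 12 = -4$)
$4 \left(C + 2 z\right) = 4 \left(-30 + 2 \left(-4\right)\right) = 4 \left(-30 - 8\right) = 4 \left(-38\right) = -152$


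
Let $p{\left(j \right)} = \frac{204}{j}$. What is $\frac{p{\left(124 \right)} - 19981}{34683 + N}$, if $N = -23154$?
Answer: $- \frac{88480}{51057} \approx -1.733$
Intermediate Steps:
$\frac{p{\left(124 \right)} - 19981}{34683 + N} = \frac{\frac{204}{124} - 19981}{34683 - 23154} = \frac{204 \cdot \frac{1}{124} - 19981}{11529} = \left(\frac{51}{31} - 19981\right) \frac{1}{11529} = \left(- \frac{619360}{31}\right) \frac{1}{11529} = - \frac{88480}{51057}$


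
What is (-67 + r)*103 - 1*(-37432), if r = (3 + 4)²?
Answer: 35578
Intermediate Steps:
r = 49 (r = 7² = 49)
(-67 + r)*103 - 1*(-37432) = (-67 + 49)*103 - 1*(-37432) = -18*103 + 37432 = -1854 + 37432 = 35578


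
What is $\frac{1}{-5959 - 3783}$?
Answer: $- \frac{1}{9742} \approx -0.00010265$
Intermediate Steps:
$\frac{1}{-5959 - 3783} = \frac{1}{-9742} = - \frac{1}{9742}$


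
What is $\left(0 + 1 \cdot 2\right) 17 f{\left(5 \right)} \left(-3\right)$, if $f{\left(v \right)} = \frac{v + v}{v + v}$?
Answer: $-102$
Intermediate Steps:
$f{\left(v \right)} = 1$ ($f{\left(v \right)} = \frac{2 v}{2 v} = 2 v \frac{1}{2 v} = 1$)
$\left(0 + 1 \cdot 2\right) 17 f{\left(5 \right)} \left(-3\right) = \left(0 + 1 \cdot 2\right) 17 \cdot 1 \left(-3\right) = \left(0 + 2\right) 17 \left(-3\right) = 2 \cdot 17 \left(-3\right) = 34 \left(-3\right) = -102$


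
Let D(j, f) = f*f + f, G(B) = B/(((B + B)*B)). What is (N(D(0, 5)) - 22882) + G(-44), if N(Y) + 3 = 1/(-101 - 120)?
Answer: -445067789/19448 ≈ -22885.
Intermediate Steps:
G(B) = 1/(2*B) (G(B) = B/(((2*B)*B)) = B/((2*B²)) = B*(1/(2*B²)) = 1/(2*B))
D(j, f) = f + f² (D(j, f) = f² + f = f + f²)
N(Y) = -664/221 (N(Y) = -3 + 1/(-101 - 120) = -3 + 1/(-221) = -3 - 1/221 = -664/221)
(N(D(0, 5)) - 22882) + G(-44) = (-664/221 - 22882) + (½)/(-44) = -5057586/221 + (½)*(-1/44) = -5057586/221 - 1/88 = -445067789/19448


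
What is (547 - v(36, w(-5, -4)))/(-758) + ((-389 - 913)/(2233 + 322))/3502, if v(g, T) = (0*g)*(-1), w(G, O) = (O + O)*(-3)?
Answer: -349666399/484449170 ≈ -0.72178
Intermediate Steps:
w(G, O) = -6*O (w(G, O) = (2*O)*(-3) = -6*O)
v(g, T) = 0 (v(g, T) = 0*(-1) = 0)
(547 - v(36, w(-5, -4)))/(-758) + ((-389 - 913)/(2233 + 322))/3502 = (547 - 1*0)/(-758) + ((-389 - 913)/(2233 + 322))/3502 = (547 + 0)*(-1/758) - 1302/2555*(1/3502) = 547*(-1/758) - 1302*1/2555*(1/3502) = -547/758 - 186/365*1/3502 = -547/758 - 93/639115 = -349666399/484449170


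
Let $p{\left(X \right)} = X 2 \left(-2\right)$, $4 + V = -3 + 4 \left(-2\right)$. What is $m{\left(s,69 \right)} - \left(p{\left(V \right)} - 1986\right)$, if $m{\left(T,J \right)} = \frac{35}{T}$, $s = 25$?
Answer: $\frac{9637}{5} \approx 1927.4$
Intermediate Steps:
$V = -15$ ($V = -4 + \left(-3 + 4 \left(-2\right)\right) = -4 - 11 = -15$)
$p{\left(X \right)} = - 4 X$ ($p{\left(X \right)} = 2 X \left(-2\right) = - 4 X$)
$m{\left(s,69 \right)} - \left(p{\left(V \right)} - 1986\right) = \frac{35}{25} - \left(\left(-4\right) \left(-15\right) - 1986\right) = 35 \cdot \frac{1}{25} - \left(60 - 1986\right) = \frac{7}{5} - -1926 = \frac{7}{5} + 1926 = \frac{9637}{5}$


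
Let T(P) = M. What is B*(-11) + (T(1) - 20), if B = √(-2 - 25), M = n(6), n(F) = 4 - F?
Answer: -22 - 33*I*√3 ≈ -22.0 - 57.158*I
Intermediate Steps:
M = -2 (M = 4 - 1*6 = 4 - 6 = -2)
T(P) = -2
B = 3*I*√3 (B = √(-27) = 3*I*√3 ≈ 5.1962*I)
B*(-11) + (T(1) - 20) = (3*I*√3)*(-11) + (-2 - 20) = -33*I*√3 - 22 = -22 - 33*I*√3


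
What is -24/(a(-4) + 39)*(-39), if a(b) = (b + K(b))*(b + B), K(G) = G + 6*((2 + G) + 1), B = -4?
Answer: 936/151 ≈ 6.1987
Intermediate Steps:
K(G) = 18 + 7*G (K(G) = G + 6*(3 + G) = G + (18 + 6*G) = 18 + 7*G)
a(b) = (-4 + b)*(18 + 8*b) (a(b) = (b + (18 + 7*b))*(b - 4) = (18 + 8*b)*(-4 + b) = (-4 + b)*(18 + 8*b))
-24/(a(-4) + 39)*(-39) = -24/((-72 - 14*(-4) + 8*(-4)²) + 39)*(-39) = -24/((-72 + 56 + 8*16) + 39)*(-39) = -24/((-72 + 56 + 128) + 39)*(-39) = -24/(112 + 39)*(-39) = -24/151*(-39) = 936/151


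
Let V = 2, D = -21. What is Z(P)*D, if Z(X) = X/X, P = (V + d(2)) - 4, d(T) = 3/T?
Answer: -21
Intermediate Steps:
P = -½ (P = (2 + 3/2) - 4 = 7/2 - 4 = -½ ≈ -0.50000)
Z(X) = 1
Z(P)*D = 1*(-21) = -21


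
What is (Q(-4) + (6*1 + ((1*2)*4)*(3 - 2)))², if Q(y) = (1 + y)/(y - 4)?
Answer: 13225/64 ≈ 206.64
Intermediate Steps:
Q(y) = (1 + y)/(-4 + y)
(Q(-4) + (6*1 + ((1*2)*4)*(3 - 2)))² = ((1 - 4)/(-4 - 4) + (6*1 + ((1*2)*4)*(3 - 2)))² = (-3/(-8) + (6 + (2*4)*1))² = (-⅛*(-3) + (6 + 8*1))² = (3/8 + (6 + 8))² = (3/8 + 14)² = (115/8)² = 13225/64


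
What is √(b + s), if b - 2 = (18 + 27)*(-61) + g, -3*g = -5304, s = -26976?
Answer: 11*I*√231 ≈ 167.19*I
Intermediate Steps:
g = 1768 (g = -⅓*(-5304) = 1768)
b = -975 (b = 2 + ((18 + 27)*(-61) + 1768) = 2 + (45*(-61) + 1768) = 2 + (-2745 + 1768) = 2 - 977 = -975)
√(b + s) = √(-975 - 26976) = √(-27951) = 11*I*√231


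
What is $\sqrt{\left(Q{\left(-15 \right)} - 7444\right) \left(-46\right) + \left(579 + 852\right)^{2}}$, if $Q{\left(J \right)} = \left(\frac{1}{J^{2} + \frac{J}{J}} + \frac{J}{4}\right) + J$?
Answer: $\frac{\sqrt{122125131714}}{226} \approx 1546.3$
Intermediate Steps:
$Q{\left(J \right)} = \frac{1}{1 + J^{2}} + \frac{5 J}{4}$ ($Q{\left(J \right)} = \left(\frac{1}{J^{2} + 1} + J \frac{1}{4}\right) + J = \left(\frac{1}{1 + J^{2}} + \frac{J}{4}\right) + J = \frac{1}{1 + J^{2}} + \frac{5 J}{4}$)
$\sqrt{\left(Q{\left(-15 \right)} - 7444\right) \left(-46\right) + \left(579 + 852\right)^{2}} = \sqrt{\left(\frac{4 + 5 \left(-15\right) + 5 \left(-15\right)^{3}}{4 \left(1 + \left(-15\right)^{2}\right)} - 7444\right) \left(-46\right) + \left(579 + 852\right)^{2}} = \sqrt{\left(\frac{4 - 75 + 5 \left(-3375\right)}{4 \left(1 + 225\right)} - 7444\right) \left(-46\right) + 1431^{2}} = \sqrt{\left(\frac{4 - 75 - 16875}{4 \cdot 226} - 7444\right) \left(-46\right) + 2047761} = \sqrt{\left(\frac{1}{4} \cdot \frac{1}{226} \left(-16946\right) - 7444\right) \left(-46\right) + 2047761} = \sqrt{\left(- \frac{8473}{452} - 7444\right) \left(-46\right) + 2047761} = \sqrt{\left(- \frac{3373161}{452}\right) \left(-46\right) + 2047761} = \sqrt{\frac{77582703}{226} + 2047761} = \sqrt{\frac{540376689}{226}} = \frac{\sqrt{122125131714}}{226}$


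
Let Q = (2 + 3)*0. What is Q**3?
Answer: 0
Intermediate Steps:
Q = 0 (Q = 5*0 = 0)
Q**3 = 0**3 = 0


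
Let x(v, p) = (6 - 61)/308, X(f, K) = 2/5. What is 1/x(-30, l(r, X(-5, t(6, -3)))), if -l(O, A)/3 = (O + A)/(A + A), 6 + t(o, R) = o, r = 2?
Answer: -28/5 ≈ -5.6000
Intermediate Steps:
t(o, R) = -6 + o
X(f, K) = ⅖ (X(f, K) = 2*(⅕) = ⅖)
l(O, A) = -3*(A + O)/(2*A) (l(O, A) = -3*(O + A)/(A + A) = -3*(A + O)/(2*A))
x(v, p) = -5/28 (x(v, p) = -55*1/308 = -5/28)
1/x(-30, l(r, X(-5, t(6, -3)))) = 1/(-5/28) = -28/5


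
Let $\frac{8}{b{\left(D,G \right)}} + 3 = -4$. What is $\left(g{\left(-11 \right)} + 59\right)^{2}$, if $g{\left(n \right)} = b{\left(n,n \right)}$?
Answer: $\frac{164025}{49} \approx 3347.4$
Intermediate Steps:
$b{\left(D,G \right)} = - \frac{8}{7}$ ($b{\left(D,G \right)} = \frac{8}{-3 - 4} = \frac{8}{-7} = 8 \left(- \frac{1}{7}\right) = - \frac{8}{7}$)
$g{\left(n \right)} = - \frac{8}{7}$
$\left(g{\left(-11 \right)} + 59\right)^{2} = \left(- \frac{8}{7} + 59\right)^{2} = \left(\frac{405}{7}\right)^{2} = \frac{164025}{49}$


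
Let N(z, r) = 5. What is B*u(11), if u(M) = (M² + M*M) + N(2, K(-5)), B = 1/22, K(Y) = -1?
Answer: 247/22 ≈ 11.227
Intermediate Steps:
B = 1/22 ≈ 0.045455
u(M) = 5 + 2*M² (u(M) = (M² + M*M) + 5 = (M² + M²) + 5 = 2*M² + 5 = 5 + 2*M²)
B*u(11) = (5 + 2*11²)/22 = (5 + 2*121)/22 = (5 + 242)/22 = (1/22)*247 = 247/22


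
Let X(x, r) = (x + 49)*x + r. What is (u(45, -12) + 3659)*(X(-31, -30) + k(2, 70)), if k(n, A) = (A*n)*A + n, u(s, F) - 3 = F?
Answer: 33631100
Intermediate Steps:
u(s, F) = 3 + F
k(n, A) = n + n*A² (k(n, A) = n*A² + n = n + n*A²)
X(x, r) = r + x*(49 + x) (X(x, r) = (49 + x)*x + r = x*(49 + x) + r = r + x*(49 + x))
(u(45, -12) + 3659)*(X(-31, -30) + k(2, 70)) = ((3 - 12) + 3659)*((-30 + (-31)² + 49*(-31)) + 2*(1 + 70²)) = (-9 + 3659)*((-30 + 961 - 1519) + 2*(1 + 4900)) = 3650*(-588 + 2*4901) = 3650*(-588 + 9802) = 3650*9214 = 33631100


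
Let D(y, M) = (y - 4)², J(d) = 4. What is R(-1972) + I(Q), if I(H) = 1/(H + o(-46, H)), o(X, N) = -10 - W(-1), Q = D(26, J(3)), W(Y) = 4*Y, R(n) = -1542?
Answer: -737075/478 ≈ -1542.0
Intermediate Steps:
D(y, M) = (-4 + y)²
Q = 484 (Q = (-4 + 26)² = 22² = 484)
o(X, N) = -6 (o(X, N) = -10 - 4*(-1) = -10 - 1*(-4) = -10 + 4 = -6)
I(H) = 1/(-6 + H) (I(H) = 1/(H - 6) = 1/(-6 + H))
R(-1972) + I(Q) = -1542 + 1/(-6 + 484) = -1542 + 1/478 = -737075/478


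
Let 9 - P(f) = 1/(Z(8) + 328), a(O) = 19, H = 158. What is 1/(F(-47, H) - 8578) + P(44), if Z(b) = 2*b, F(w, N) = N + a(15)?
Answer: 26000751/2889944 ≈ 8.9970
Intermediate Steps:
F(w, N) = 19 + N (F(w, N) = N + 19 = 19 + N)
P(f) = 3095/344 (P(f) = 9 - 1/(2*8 + 328) = 9 - 1/(16 + 328) = 9 - 1/344 = 3095/344)
1/(F(-47, H) - 8578) + P(44) = 1/((19 + 158) - 8578) + 3095/344 = 1/(177 - 8578) + 3095/344 = 1/(-8401) + 3095/344 = -1/8401 + 3095/344 = 26000751/2889944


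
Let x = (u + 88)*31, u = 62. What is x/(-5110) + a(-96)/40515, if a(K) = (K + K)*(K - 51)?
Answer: -20169/94535 ≈ -0.21335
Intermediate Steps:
a(K) = 2*K*(-51 + K) (a(K) = (2*K)*(-51 + K) = 2*K*(-51 + K))
x = 4650 (x = (62 + 88)*31 = 150*31 = 4650)
x/(-5110) + a(-96)/40515 = 4650/(-5110) + (2*(-96)*(-51 - 96))/40515 = 4650*(-1/5110) + (2*(-96)*(-147))*(1/40515) = -465/511 + 28224*(1/40515) = -465/511 + 9408/13505 = -20169/94535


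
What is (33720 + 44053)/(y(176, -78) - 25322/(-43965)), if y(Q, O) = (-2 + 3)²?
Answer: 3419289945/69287 ≈ 49350.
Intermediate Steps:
y(Q, O) = 1 (y(Q, O) = 1² = 1)
(33720 + 44053)/(y(176, -78) - 25322/(-43965)) = (33720 + 44053)/(1 - 25322/(-43965)) = 77773/(1 - 25322*(-1/43965)) = 77773/(1 + 25322/43965) = 77773/(69287/43965) = 77773*(43965/69287) = 3419289945/69287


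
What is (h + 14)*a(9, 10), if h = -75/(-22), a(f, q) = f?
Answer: 3447/22 ≈ 156.68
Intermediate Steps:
h = 75/22 (h = -75*(-1/22) = 75/22 ≈ 3.4091)
(h + 14)*a(9, 10) = (75/22 + 14)*9 = (383/22)*9 = 3447/22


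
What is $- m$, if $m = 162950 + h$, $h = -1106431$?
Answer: $943481$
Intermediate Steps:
$m = -943481$ ($m = 162950 - 1106431 = -943481$)
$- m = \left(-1\right) \left(-943481\right) = 943481$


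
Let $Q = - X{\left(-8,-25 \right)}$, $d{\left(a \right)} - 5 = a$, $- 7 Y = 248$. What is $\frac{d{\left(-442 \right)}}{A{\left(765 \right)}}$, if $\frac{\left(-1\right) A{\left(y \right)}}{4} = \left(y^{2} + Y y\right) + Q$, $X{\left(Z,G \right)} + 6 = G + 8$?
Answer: $\frac{3059}{15628064} \approx 0.00019574$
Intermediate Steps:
$Y = - \frac{248}{7}$ ($Y = \left(- \frac{1}{7}\right) 248 = - \frac{248}{7} \approx -35.429$)
$d{\left(a \right)} = 5 + a$
$X{\left(Z,G \right)} = 2 + G$ ($X{\left(Z,G \right)} = -6 + \left(G + 8\right) = -6 + \left(8 + G\right) = 2 + G$)
$Q = 23$ ($Q = - (2 - 25) = \left(-1\right) \left(-23\right) = 23$)
$A{\left(y \right)} = -92 - 4 y^{2} + \frac{992 y}{7}$ ($A{\left(y \right)} = - 4 \left(\left(y^{2} - \frac{248 y}{7}\right) + 23\right) = - 4 \left(23 + y^{2} - \frac{248 y}{7}\right) = -92 - 4 y^{2} + \frac{992 y}{7}$)
$\frac{d{\left(-442 \right)}}{A{\left(765 \right)}} = \frac{5 - 442}{-92 - 4 \cdot 765^{2} + \frac{992}{7} \cdot 765} = - \frac{437}{-92 - 2340900 + \frac{758880}{7}} = - \frac{437}{- \frac{15628064}{7}} = \left(-437\right) \left(- \frac{7}{15628064}\right) = \frac{3059}{15628064}$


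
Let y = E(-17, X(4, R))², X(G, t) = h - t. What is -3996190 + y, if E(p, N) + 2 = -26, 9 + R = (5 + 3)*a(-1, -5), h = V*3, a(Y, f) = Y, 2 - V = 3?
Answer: -3995406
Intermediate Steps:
V = -1 (V = 2 - 1*3 = 2 - 3 = -1)
h = -3 (h = -1*3 = -3)
R = -17 (R = -9 + (5 + 3)*(-1) = -9 + 8*(-1) = -9 - 8 = -17)
X(G, t) = -3 - t
E(p, N) = -28 (E(p, N) = -2 - 26 = -28)
y = 784 (y = (-28)² = 784)
-3996190 + y = -3996190 + 784 = -3995406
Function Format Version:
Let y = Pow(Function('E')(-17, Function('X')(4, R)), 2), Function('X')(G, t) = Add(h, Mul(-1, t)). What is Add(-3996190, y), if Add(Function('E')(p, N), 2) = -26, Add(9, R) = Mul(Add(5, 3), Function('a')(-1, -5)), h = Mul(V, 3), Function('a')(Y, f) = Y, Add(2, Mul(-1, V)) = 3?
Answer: -3995406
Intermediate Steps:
V = -1 (V = Add(2, Mul(-1, 3)) = Add(2, -3) = -1)
h = -3 (h = Mul(-1, 3) = -3)
R = -17 (R = Add(-9, Mul(Add(5, 3), -1)) = Add(-9, Mul(8, -1)) = Add(-9, -8) = -17)
Function('X')(G, t) = Add(-3, Mul(-1, t))
Function('E')(p, N) = -28 (Function('E')(p, N) = Add(-2, -26) = -28)
y = 784 (y = Pow(-28, 2) = 784)
Add(-3996190, y) = Add(-3996190, 784) = -3995406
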